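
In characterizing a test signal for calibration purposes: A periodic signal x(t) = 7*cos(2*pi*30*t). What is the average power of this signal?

Average power of A*cos(wt) is A^2/2.
P = 7^2 / 2 = 49/2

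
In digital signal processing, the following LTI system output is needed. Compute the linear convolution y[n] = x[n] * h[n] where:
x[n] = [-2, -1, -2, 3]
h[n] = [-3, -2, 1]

y[n] = sum_k x[k]*h[n-k]. Output length = len(x) + len(h) - 1 = 4 + 3 - 1 = 6.
y[0] = -2*-3 = 6
y[1] = -1*-3 + -2*-2 = 7
y[2] = -2*-3 + -1*-2 + -2*1 = 6
y[3] = 3*-3 + -2*-2 + -1*1 = -6
y[4] = 3*-2 + -2*1 = -8
y[5] = 3*1 = 3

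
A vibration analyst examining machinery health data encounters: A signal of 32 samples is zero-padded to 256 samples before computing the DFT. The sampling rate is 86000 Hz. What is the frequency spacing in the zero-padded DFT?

Original DFT: N = 32, resolution = f_s/N = 86000/32 = 5375/2 Hz
Zero-padded DFT: N = 256, resolution = f_s/N = 86000/256 = 5375/16 Hz
Zero-padding interpolates the spectrum (finer frequency grid)
but does NOT improve the true spectral resolution (ability to resolve close frequencies).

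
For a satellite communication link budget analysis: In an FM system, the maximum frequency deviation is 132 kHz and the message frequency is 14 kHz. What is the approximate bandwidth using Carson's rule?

Carson's rule: BW = 2*(delta_f + f_m)
= 2*(132 + 14) kHz = 292 kHz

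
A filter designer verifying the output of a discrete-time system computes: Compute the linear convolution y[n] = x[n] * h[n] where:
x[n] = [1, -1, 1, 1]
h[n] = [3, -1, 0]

y[n] = sum_k x[k]*h[n-k]. Output length = len(x) + len(h) - 1 = 4 + 3 - 1 = 6.
y[0] = 1*3 = 3
y[1] = -1*3 + 1*-1 = -4
y[2] = 1*3 + -1*-1 + 1*0 = 4
y[3] = 1*3 + 1*-1 + -1*0 = 2
y[4] = 1*-1 + 1*0 = -1
y[5] = 1*0 = 0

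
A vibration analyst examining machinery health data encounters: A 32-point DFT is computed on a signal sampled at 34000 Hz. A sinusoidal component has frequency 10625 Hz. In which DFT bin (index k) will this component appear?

DFT frequency resolution = f_s/N = 34000/32 = 2125/2 Hz
Bin index k = f_signal / resolution = 10625 / 2125/2 = 10
The signal frequency 10625 Hz falls in DFT bin k = 10.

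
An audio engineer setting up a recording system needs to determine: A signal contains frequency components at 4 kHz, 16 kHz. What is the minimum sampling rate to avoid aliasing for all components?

The highest frequency component is f_max = 16 kHz.
Nyquist rate = 2 * f_max = 2 * 16 kHz = 32 kHz.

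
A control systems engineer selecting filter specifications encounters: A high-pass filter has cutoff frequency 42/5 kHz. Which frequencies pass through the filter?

A high-pass filter passes all frequencies above the cutoff frequency 42/5 kHz and attenuates lower frequencies.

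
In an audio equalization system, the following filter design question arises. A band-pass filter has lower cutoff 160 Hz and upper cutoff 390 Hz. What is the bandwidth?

Bandwidth = f_high - f_low
= 390 Hz - 160 Hz = 230 Hz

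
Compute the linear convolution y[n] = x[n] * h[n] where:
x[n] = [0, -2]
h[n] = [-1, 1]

y[n] = sum_k x[k]*h[n-k]. Output length = len(x) + len(h) - 1 = 2 + 2 - 1 = 3.
y[0] = 0*-1 = 0
y[1] = -2*-1 + 0*1 = 2
y[2] = -2*1 = -2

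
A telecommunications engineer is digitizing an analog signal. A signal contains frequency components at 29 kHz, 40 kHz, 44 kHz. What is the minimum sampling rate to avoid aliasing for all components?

The highest frequency component is f_max = 44 kHz.
Nyquist rate = 2 * f_max = 2 * 44 kHz = 88 kHz.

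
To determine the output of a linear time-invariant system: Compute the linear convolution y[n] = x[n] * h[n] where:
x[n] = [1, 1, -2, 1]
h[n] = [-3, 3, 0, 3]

y[n] = sum_k x[k]*h[n-k]. Output length = len(x) + len(h) - 1 = 4 + 4 - 1 = 7.
y[0] = 1*-3 = -3
y[1] = 1*-3 + 1*3 = 0
y[2] = -2*-3 + 1*3 + 1*0 = 9
y[3] = 1*-3 + -2*3 + 1*0 + 1*3 = -6
y[4] = 1*3 + -2*0 + 1*3 = 6
y[5] = 1*0 + -2*3 = -6
y[6] = 1*3 = 3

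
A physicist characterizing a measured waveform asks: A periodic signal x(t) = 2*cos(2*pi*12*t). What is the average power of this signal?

Average power of A*cos(wt) is A^2/2.
P = 2^2 / 2 = 4/2 = 2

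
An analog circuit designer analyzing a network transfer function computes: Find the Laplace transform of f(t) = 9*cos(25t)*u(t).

Standard pair: cos(wt)*u(t) <-> s/(s^2+w^2)
With w = 25: L{9*cos(25t)*u(t)} = 9s/(s^2+625)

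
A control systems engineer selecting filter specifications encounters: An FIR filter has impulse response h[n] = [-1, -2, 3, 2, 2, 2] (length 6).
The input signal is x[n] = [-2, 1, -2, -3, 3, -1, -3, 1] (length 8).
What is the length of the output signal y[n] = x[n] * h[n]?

For linear convolution, the output length is:
len(y) = len(x) + len(h) - 1 = 8 + 6 - 1 = 13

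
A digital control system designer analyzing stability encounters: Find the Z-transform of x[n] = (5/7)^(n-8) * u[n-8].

Time-shifting property: if X(z) = Z{x[n]}, then Z{x[n-d]} = z^(-d) * X(z)
X(z) = z/(z - 5/7) for x[n] = (5/7)^n * u[n]
Z{x[n-8]} = z^(-8) * z/(z - 5/7) = z^(-7)/(z - 5/7)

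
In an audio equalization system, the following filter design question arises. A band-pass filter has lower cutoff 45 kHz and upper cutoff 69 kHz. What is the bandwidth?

Bandwidth = f_high - f_low
= 69 kHz - 45 kHz = 24 kHz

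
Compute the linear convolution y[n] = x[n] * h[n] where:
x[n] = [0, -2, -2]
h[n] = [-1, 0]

y[n] = sum_k x[k]*h[n-k]. Output length = len(x) + len(h) - 1 = 3 + 2 - 1 = 4.
y[0] = 0*-1 = 0
y[1] = -2*-1 + 0*0 = 2
y[2] = -2*-1 + -2*0 = 2
y[3] = -2*0 = 0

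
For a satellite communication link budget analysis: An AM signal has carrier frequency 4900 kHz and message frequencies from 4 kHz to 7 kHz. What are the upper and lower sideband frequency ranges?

Upper sideband (USB) = fc + [fm_low, fm_high] = 4900 + [4, 7] = [4904, 4907] kHz
Lower sideband (LSB) = fc - [fm_high, fm_low] = 4900 - [7, 4] = [4893, 4896] kHz
Total occupied spectrum: 4893 kHz to 4907 kHz (plus carrier at 4900 kHz)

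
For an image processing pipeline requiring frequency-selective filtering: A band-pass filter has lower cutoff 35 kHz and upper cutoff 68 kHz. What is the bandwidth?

Bandwidth = f_high - f_low
= 68 kHz - 35 kHz = 33 kHz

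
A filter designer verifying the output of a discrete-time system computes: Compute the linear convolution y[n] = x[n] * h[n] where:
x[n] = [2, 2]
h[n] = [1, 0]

y[n] = sum_k x[k]*h[n-k]. Output length = len(x) + len(h) - 1 = 2 + 2 - 1 = 3.
y[0] = 2*1 = 2
y[1] = 2*1 + 2*0 = 2
y[2] = 2*0 = 0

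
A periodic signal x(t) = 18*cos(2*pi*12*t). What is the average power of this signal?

Average power of A*cos(wt) is A^2/2.
P = 18^2 / 2 = 324/2 = 162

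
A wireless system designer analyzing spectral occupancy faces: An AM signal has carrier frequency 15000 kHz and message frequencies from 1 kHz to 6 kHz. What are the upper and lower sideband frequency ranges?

Upper sideband (USB) = fc + [fm_low, fm_high] = 15000 + [1, 6] = [15001, 15006] kHz
Lower sideband (LSB) = fc - [fm_high, fm_low] = 15000 - [6, 1] = [14994, 14999] kHz
Total occupied spectrum: 14994 kHz to 15006 kHz (plus carrier at 15000 kHz)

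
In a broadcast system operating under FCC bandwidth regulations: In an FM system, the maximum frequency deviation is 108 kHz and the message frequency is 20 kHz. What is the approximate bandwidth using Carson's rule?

Carson's rule: BW = 2*(delta_f + f_m)
= 2*(108 + 20) kHz = 256 kHz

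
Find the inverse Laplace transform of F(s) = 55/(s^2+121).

Standard pair: w/(s^2+w^2) <-> sin(wt)*u(t)
Recognize w^2 = 121, so w = 11; numerator 55 = 5*11.
f(t) = 5*sin(11t)*u(t)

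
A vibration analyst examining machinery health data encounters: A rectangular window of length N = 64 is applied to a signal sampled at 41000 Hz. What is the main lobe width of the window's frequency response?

For a rectangular window of length N,
the main lobe width in frequency is 2*f_s/N.
= 2*41000/64 = 5125/4 Hz
This determines the minimum frequency separation for resolving two sinusoids.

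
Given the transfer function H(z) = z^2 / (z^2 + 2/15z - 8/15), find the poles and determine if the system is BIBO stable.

Poles are roots of the denominator: z^2 + 2/15z - 8/15 = 0.
Quadratic formula: z = [-(2/15) +/- sqrt((2/15)^2 - 4*(-8/15))] / 2
Discriminant = 4/225 + 32/15 = 484/225; sqrt = 22/15.
z = (-2/15 +/- 22/15) / 2 => z = 2/3 or z = -4/5.
|p1| = 4/5, |p2| = 2/3.
For BIBO stability, all poles must lie inside the unit circle (|p| < 1).
System is STABLE since both |p| < 1.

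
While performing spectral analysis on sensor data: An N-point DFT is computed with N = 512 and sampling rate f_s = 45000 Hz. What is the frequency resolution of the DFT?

DFT frequency resolution = f_s / N
= 45000 / 512 = 5625/64 Hz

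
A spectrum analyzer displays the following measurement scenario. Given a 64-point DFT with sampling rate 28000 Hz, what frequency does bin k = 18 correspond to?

The frequency of DFT bin k is: f_k = k * f_s / N
f_18 = 18 * 28000 / 64 = 7875 Hz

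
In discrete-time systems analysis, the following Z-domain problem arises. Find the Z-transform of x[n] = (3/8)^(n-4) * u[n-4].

Time-shifting property: if X(z) = Z{x[n]}, then Z{x[n-d]} = z^(-d) * X(z)
X(z) = z/(z - 3/8) for x[n] = (3/8)^n * u[n]
Z{x[n-4]} = z^(-4) * z/(z - 3/8) = z^(-3)/(z - 3/8)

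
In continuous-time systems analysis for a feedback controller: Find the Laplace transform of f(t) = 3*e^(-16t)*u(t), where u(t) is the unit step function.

Standard Laplace transform pair:
e^(-at)*u(t) <-> 1/(s+a)
With a = 16: L{3*e^(-16t)*u(t)} = 3/(s+16), ROC: Re(s) > -16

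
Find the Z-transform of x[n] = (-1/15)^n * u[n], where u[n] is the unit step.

The Z-transform of a^n * u[n] is z/(z-a) for |z| > |a|.
Here a = -1/15, so X(z) = z/(z - (-1/15)) = 15z/(15z + 1)
ROC: |z| > 1/15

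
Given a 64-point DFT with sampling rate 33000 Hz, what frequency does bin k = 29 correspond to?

The frequency of DFT bin k is: f_k = k * f_s / N
f_29 = 29 * 33000 / 64 = 119625/8 Hz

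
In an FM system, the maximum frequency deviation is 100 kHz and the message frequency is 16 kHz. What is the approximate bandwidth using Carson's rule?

Carson's rule: BW = 2*(delta_f + f_m)
= 2*(100 + 16) kHz = 232 kHz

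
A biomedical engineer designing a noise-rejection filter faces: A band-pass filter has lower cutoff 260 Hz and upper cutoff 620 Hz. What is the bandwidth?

Bandwidth = f_high - f_low
= 620 Hz - 260 Hz = 360 Hz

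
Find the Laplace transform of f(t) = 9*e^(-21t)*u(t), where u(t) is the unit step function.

Standard Laplace transform pair:
e^(-at)*u(t) <-> 1/(s+a)
With a = 21: L{9*e^(-21t)*u(t)} = 9/(s+21), ROC: Re(s) > -21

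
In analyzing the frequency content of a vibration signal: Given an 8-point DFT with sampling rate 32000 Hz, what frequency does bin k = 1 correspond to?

The frequency of DFT bin k is: f_k = k * f_s / N
f_1 = 1 * 32000 / 8 = 4000 Hz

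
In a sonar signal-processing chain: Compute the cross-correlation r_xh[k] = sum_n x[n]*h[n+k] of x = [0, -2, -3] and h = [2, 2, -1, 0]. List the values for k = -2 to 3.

Both sequences indexed from 0 and zero outside their support.
Lags with overlap: k = -2 to 3.
  r_xh[-2] = x[2]*h[0] = -6
  r_xh[-1] = x[1]*h[0] + x[2]*h[1] = -10
  r_xh[0] = x[0]*h[0] + x[1]*h[1] + x[2]*h[2] = -1
  r_xh[1] = x[0]*h[1] + x[1]*h[2] + x[2]*h[3] = 2
  r_xh[2] = x[0]*h[2] + x[1]*h[3] = 0
  r_xh[3] = x[0]*h[3] = 0
r_xh = [-6, -10, -1, 2, 0, 0] (for k = -2, ..., 3)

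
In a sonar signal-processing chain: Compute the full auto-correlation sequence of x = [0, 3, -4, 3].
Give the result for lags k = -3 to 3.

r_xx[k] = sum_m x[m]*x[m+k], indexed from 0, for k = -3 to 3:
  r_xx[-3] = x[3]*x[0] = 0
  r_xx[-2] = x[2]*x[0] + x[3]*x[1] = 9
  r_xx[-1] = x[1]*x[0] + x[2]*x[1] + x[3]*x[2] = -24
  r_xx[0] = x[0]*x[0] + x[1]*x[1] + x[2]*x[2] + x[3]*x[3] = 34
  r_xx[1] = x[0]*x[1] + x[1]*x[2] + x[2]*x[3] = -24
  r_xx[2] = x[0]*x[2] + x[1]*x[3] = 9
  r_xx[3] = x[0]*x[3] = 0
r_xx = [0, 9, -24, 34, -24, 9, 0]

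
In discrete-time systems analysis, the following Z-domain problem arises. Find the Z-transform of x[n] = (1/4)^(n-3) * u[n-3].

Time-shifting property: if X(z) = Z{x[n]}, then Z{x[n-d]} = z^(-d) * X(z)
X(z) = z/(z - 1/4) for x[n] = (1/4)^n * u[n]
Z{x[n-3]} = z^(-3) * z/(z - 1/4) = z^(-2)/(z - 1/4)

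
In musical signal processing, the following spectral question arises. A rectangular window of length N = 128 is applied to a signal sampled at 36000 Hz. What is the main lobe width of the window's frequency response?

For a rectangular window of length N,
the main lobe width in frequency is 2*f_s/N.
= 2*36000/128 = 1125/2 Hz
This determines the minimum frequency separation for resolving two sinusoids.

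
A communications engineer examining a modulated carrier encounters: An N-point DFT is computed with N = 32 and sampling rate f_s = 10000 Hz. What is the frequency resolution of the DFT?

DFT frequency resolution = f_s / N
= 10000 / 32 = 625/2 Hz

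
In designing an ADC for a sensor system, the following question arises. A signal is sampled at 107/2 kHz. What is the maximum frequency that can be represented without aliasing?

The maximum frequency that can be represented without aliasing
is the Nyquist frequency: f_max = f_s / 2 = 107/2 kHz / 2 = 107/4 kHz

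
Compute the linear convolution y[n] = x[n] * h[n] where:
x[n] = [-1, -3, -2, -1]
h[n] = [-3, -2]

y[n] = sum_k x[k]*h[n-k]. Output length = len(x) + len(h) - 1 = 4 + 2 - 1 = 5.
y[0] = -1*-3 = 3
y[1] = -3*-3 + -1*-2 = 11
y[2] = -2*-3 + -3*-2 = 12
y[3] = -1*-3 + -2*-2 = 7
y[4] = -1*-2 = 2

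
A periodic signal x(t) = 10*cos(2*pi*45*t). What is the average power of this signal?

Average power of A*cos(wt) is A^2/2.
P = 10^2 / 2 = 100/2 = 50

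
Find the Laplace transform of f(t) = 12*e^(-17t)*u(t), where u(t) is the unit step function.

Standard Laplace transform pair:
e^(-at)*u(t) <-> 1/(s+a)
With a = 17: L{12*e^(-17t)*u(t)} = 12/(s+17), ROC: Re(s) > -17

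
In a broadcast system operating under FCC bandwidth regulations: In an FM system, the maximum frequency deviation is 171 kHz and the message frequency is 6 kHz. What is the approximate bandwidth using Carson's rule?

Carson's rule: BW = 2*(delta_f + f_m)
= 2*(171 + 6) kHz = 354 kHz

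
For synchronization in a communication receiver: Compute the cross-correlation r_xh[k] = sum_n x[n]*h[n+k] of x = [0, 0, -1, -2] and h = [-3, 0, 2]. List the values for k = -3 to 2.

Both sequences indexed from 0 and zero outside their support.
Lags with overlap: k = -3 to 2.
  r_xh[-3] = x[3]*h[0] = 6
  r_xh[-2] = x[2]*h[0] + x[3]*h[1] = 3
  r_xh[-1] = x[1]*h[0] + x[2]*h[1] + x[3]*h[2] = -4
  r_xh[0] = x[0]*h[0] + x[1]*h[1] + x[2]*h[2] = -2
  r_xh[1] = x[0]*h[1] + x[1]*h[2] = 0
  r_xh[2] = x[0]*h[2] = 0
r_xh = [6, 3, -4, -2, 0, 0] (for k = -3, ..., 2)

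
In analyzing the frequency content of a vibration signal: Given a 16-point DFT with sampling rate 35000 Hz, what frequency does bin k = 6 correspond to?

The frequency of DFT bin k is: f_k = k * f_s / N
f_6 = 6 * 35000 / 16 = 13125 Hz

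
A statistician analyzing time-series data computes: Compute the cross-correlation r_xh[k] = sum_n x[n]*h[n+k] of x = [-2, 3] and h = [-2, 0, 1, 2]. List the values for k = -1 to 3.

Both sequences indexed from 0 and zero outside their support.
Lags with overlap: k = -1 to 3.
  r_xh[-1] = x[1]*h[0] = -6
  r_xh[0] = x[0]*h[0] + x[1]*h[1] = 4
  r_xh[1] = x[0]*h[1] + x[1]*h[2] = 3
  r_xh[2] = x[0]*h[2] + x[1]*h[3] = 4
  r_xh[3] = x[0]*h[3] = -4
r_xh = [-6, 4, 3, 4, -4] (for k = -1, ..., 3)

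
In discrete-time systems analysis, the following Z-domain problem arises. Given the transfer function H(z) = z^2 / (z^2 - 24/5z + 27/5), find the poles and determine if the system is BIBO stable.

Poles are roots of the denominator: z^2 - 24/5z + 27/5 = 0.
Quadratic formula: z = [-(-24/5) +/- sqrt((-24/5)^2 - 4*(27/5))] / 2
Discriminant = 576/25 - 108/5 = 36/25; sqrt = 6/5.
z = (24/5 +/- 6/5) / 2 => z = 3 or z = 9/5.
|p1| = 3, |p2| = 9/5.
For BIBO stability, all poles must lie inside the unit circle (|p| < 1).
System is UNSTABLE since at least one |p| >= 1.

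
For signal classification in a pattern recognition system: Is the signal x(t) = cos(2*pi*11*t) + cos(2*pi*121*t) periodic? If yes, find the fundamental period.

f1 = 11 Hz, f2 = 121 Hz
Period T1 = 1/11, T2 = 1/121
Ratio T1/T2 = 121/11, which is rational.
The signal is periodic with fundamental period T = 1/GCD(11,121) = 1/11 s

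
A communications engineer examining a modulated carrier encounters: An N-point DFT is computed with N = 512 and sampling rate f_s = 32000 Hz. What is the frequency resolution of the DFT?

DFT frequency resolution = f_s / N
= 32000 / 512 = 125/2 Hz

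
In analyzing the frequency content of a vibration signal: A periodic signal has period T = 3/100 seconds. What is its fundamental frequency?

The fundamental frequency is the reciprocal of the period.
f = 1/T = 1/(3/100) = 100/3 Hz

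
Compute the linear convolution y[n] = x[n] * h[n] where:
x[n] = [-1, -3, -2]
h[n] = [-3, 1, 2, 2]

y[n] = sum_k x[k]*h[n-k]. Output length = len(x) + len(h) - 1 = 3 + 4 - 1 = 6.
y[0] = -1*-3 = 3
y[1] = -3*-3 + -1*1 = 8
y[2] = -2*-3 + -3*1 + -1*2 = 1
y[3] = -2*1 + -3*2 + -1*2 = -10
y[4] = -2*2 + -3*2 = -10
y[5] = -2*2 = -4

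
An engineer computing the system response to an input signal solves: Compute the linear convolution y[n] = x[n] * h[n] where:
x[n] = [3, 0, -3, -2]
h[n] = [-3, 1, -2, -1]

y[n] = sum_k x[k]*h[n-k]. Output length = len(x) + len(h) - 1 = 4 + 4 - 1 = 7.
y[0] = 3*-3 = -9
y[1] = 0*-3 + 3*1 = 3
y[2] = -3*-3 + 0*1 + 3*-2 = 3
y[3] = -2*-3 + -3*1 + 0*-2 + 3*-1 = 0
y[4] = -2*1 + -3*-2 + 0*-1 = 4
y[5] = -2*-2 + -3*-1 = 7
y[6] = -2*-1 = 2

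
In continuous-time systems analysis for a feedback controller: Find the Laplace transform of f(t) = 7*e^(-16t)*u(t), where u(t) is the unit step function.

Standard Laplace transform pair:
e^(-at)*u(t) <-> 1/(s+a)
With a = 16: L{7*e^(-16t)*u(t)} = 7/(s+16), ROC: Re(s) > -16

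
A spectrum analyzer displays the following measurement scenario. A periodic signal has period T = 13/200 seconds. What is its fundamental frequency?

The fundamental frequency is the reciprocal of the period.
f = 1/T = 1/(13/200) = 200/13 Hz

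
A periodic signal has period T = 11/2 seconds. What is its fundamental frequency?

The fundamental frequency is the reciprocal of the period.
f = 1/T = 1/(11/2) = 2/11 Hz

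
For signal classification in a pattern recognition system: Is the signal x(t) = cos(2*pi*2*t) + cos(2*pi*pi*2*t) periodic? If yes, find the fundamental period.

f1 = 2 Hz, f2 = 2*pi Hz
Ratio f2/f1 = pi, which is irrational.
Since the frequency ratio is irrational, no common period exists.
The signal is not periodic.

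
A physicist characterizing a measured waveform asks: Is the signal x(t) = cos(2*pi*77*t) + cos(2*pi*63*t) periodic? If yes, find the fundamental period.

f1 = 77 Hz, f2 = 63 Hz
Period T1 = 1/77, T2 = 1/63
Ratio T1/T2 = 63/77, which is rational.
The signal is periodic with fundamental period T = 1/GCD(77,63) = 1/7 s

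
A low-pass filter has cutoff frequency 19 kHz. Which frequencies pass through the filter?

A low-pass filter passes all frequencies below the cutoff frequency 19 kHz and attenuates higher frequencies.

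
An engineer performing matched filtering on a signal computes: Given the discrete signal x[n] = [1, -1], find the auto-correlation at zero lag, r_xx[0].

The auto-correlation at zero lag r_xx[0] equals the signal energy.
r_xx[0] = sum of x[n]^2 = 1^2 + (-1)^2
= 1 + 1 = 2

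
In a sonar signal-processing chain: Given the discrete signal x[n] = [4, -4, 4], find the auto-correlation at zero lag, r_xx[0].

The auto-correlation at zero lag r_xx[0] equals the signal energy.
r_xx[0] = sum of x[n]^2 = 4^2 + (-4)^2 + 4^2
= 16 + 16 + 16 = 48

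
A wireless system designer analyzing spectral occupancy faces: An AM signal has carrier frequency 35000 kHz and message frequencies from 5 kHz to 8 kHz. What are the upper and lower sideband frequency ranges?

Upper sideband (USB) = fc + [fm_low, fm_high] = 35000 + [5, 8] = [35005, 35008] kHz
Lower sideband (LSB) = fc - [fm_high, fm_low] = 35000 - [8, 5] = [34992, 34995] kHz
Total occupied spectrum: 34992 kHz to 35008 kHz (plus carrier at 35000 kHz)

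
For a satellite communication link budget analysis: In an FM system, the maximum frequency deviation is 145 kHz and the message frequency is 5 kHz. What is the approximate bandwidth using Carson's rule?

Carson's rule: BW = 2*(delta_f + f_m)
= 2*(145 + 5) kHz = 300 kHz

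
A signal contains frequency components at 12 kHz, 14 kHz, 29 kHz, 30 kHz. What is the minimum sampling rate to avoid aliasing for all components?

The highest frequency component is f_max = 30 kHz.
Nyquist rate = 2 * f_max = 2 * 30 kHz = 60 kHz.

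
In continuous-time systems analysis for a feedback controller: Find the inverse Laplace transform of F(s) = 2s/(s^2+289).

Standard pair: s/(s^2+w^2) <-> cos(wt)*u(t)
With k=2, w=17: f(t) = 2*cos(17t)*u(t)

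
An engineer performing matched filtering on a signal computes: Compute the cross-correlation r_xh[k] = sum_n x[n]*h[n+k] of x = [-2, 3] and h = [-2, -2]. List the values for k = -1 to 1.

Both sequences indexed from 0 and zero outside their support.
Lags with overlap: k = -1 to 1.
  r_xh[-1] = x[1]*h[0] = -6
  r_xh[0] = x[0]*h[0] + x[1]*h[1] = -2
  r_xh[1] = x[0]*h[1] = 4
r_xh = [-6, -2, 4] (for k = -1, ..., 1)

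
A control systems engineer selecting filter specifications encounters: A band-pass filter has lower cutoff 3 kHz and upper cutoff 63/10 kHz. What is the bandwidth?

Bandwidth = f_high - f_low
= 63/10 kHz - 3 kHz = 33/10 kHz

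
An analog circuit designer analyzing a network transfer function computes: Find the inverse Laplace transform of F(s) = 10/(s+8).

Standard pair: k/(s+a) <-> k*e^(-at)*u(t)
With k=10, a=8: f(t) = 10*e^(-8t)*u(t)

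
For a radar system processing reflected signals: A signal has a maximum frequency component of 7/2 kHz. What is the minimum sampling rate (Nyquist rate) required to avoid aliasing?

By the Nyquist-Shannon sampling theorem,
the minimum sampling rate (Nyquist rate) must be at least 2 * f_max.
Nyquist rate = 2 * 7/2 kHz = 7 kHz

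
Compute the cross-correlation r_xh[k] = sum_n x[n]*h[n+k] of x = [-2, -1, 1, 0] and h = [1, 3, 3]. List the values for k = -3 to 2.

Both sequences indexed from 0 and zero outside their support.
Lags with overlap: k = -3 to 2.
  r_xh[-3] = x[3]*h[0] = 0
  r_xh[-2] = x[2]*h[0] + x[3]*h[1] = 1
  r_xh[-1] = x[1]*h[0] + x[2]*h[1] + x[3]*h[2] = 2
  r_xh[0] = x[0]*h[0] + x[1]*h[1] + x[2]*h[2] = -2
  r_xh[1] = x[0]*h[1] + x[1]*h[2] = -9
  r_xh[2] = x[0]*h[2] = -6
r_xh = [0, 1, 2, -2, -9, -6] (for k = -3, ..., 2)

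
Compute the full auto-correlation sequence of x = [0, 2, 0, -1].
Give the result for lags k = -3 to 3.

r_xx[k] = sum_m x[m]*x[m+k], indexed from 0, for k = -3 to 3:
  r_xx[-3] = x[3]*x[0] = 0
  r_xx[-2] = x[2]*x[0] + x[3]*x[1] = -2
  r_xx[-1] = x[1]*x[0] + x[2]*x[1] + x[3]*x[2] = 0
  r_xx[0] = x[0]*x[0] + x[1]*x[1] + x[2]*x[2] + x[3]*x[3] = 5
  r_xx[1] = x[0]*x[1] + x[1]*x[2] + x[2]*x[3] = 0
  r_xx[2] = x[0]*x[2] + x[1]*x[3] = -2
  r_xx[3] = x[0]*x[3] = 0
r_xx = [0, -2, 0, 5, 0, -2, 0]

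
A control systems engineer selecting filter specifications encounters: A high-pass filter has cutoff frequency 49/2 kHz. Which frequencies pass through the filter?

A high-pass filter passes all frequencies above the cutoff frequency 49/2 kHz and attenuates lower frequencies.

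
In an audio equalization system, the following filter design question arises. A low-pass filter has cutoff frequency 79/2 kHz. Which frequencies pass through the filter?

A low-pass filter passes all frequencies below the cutoff frequency 79/2 kHz and attenuates higher frequencies.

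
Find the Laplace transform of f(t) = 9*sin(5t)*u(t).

Standard pair: sin(wt)*u(t) <-> w/(s^2+w^2)
With w = 5: L{9*sin(5t)*u(t)} = 45/(s^2+25)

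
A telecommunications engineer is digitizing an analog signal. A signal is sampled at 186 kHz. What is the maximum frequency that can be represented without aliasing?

The maximum frequency that can be represented without aliasing
is the Nyquist frequency: f_max = f_s / 2 = 186 kHz / 2 = 93 kHz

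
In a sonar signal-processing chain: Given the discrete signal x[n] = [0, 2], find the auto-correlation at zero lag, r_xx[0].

The auto-correlation at zero lag r_xx[0] equals the signal energy.
r_xx[0] = sum of x[n]^2 = 0^2 + 2^2
= 0 + 4 = 4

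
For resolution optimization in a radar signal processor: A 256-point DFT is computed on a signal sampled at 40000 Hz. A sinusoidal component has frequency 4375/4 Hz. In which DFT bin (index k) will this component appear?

DFT frequency resolution = f_s/N = 40000/256 = 625/4 Hz
Bin index k = f_signal / resolution = 4375/4 / 625/4 = 7
The signal frequency 4375/4 Hz falls in DFT bin k = 7.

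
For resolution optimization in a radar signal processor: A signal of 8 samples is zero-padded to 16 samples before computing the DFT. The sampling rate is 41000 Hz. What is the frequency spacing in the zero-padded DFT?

Original DFT: N = 8, resolution = f_s/N = 41000/8 = 5125 Hz
Zero-padded DFT: N = 16, resolution = f_s/N = 41000/16 = 5125/2 Hz
Zero-padding interpolates the spectrum (finer frequency grid)
but does NOT improve the true spectral resolution (ability to resolve close frequencies).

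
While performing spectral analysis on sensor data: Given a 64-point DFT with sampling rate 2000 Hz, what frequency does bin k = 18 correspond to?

The frequency of DFT bin k is: f_k = k * f_s / N
f_18 = 18 * 2000 / 64 = 1125/2 Hz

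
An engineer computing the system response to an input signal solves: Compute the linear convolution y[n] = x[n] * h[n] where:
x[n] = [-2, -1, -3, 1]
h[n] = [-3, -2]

y[n] = sum_k x[k]*h[n-k]. Output length = len(x) + len(h) - 1 = 4 + 2 - 1 = 5.
y[0] = -2*-3 = 6
y[1] = -1*-3 + -2*-2 = 7
y[2] = -3*-3 + -1*-2 = 11
y[3] = 1*-3 + -3*-2 = 3
y[4] = 1*-2 = -2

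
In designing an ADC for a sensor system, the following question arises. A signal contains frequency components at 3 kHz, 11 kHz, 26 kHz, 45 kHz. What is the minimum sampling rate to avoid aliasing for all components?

The highest frequency component is f_max = 45 kHz.
Nyquist rate = 2 * f_max = 2 * 45 kHz = 90 kHz.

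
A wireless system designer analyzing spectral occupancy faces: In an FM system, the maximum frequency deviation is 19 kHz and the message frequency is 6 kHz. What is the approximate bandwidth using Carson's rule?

Carson's rule: BW = 2*(delta_f + f_m)
= 2*(19 + 6) kHz = 50 kHz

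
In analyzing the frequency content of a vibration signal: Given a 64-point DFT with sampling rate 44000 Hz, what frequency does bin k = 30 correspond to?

The frequency of DFT bin k is: f_k = k * f_s / N
f_30 = 30 * 44000 / 64 = 20625 Hz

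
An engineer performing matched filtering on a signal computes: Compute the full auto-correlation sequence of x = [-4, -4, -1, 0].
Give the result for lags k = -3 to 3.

r_xx[k] = sum_m x[m]*x[m+k], indexed from 0, for k = -3 to 3:
  r_xx[-3] = x[3]*x[0] = 0
  r_xx[-2] = x[2]*x[0] + x[3]*x[1] = 4
  r_xx[-1] = x[1]*x[0] + x[2]*x[1] + x[3]*x[2] = 20
  r_xx[0] = x[0]*x[0] + x[1]*x[1] + x[2]*x[2] + x[3]*x[3] = 33
  r_xx[1] = x[0]*x[1] + x[1]*x[2] + x[2]*x[3] = 20
  r_xx[2] = x[0]*x[2] + x[1]*x[3] = 4
  r_xx[3] = x[0]*x[3] = 0
r_xx = [0, 4, 20, 33, 20, 4, 0]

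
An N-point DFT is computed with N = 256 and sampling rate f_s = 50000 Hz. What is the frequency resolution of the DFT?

DFT frequency resolution = f_s / N
= 50000 / 256 = 3125/16 Hz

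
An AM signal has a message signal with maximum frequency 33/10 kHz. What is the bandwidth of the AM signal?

In AM (double-sideband), the bandwidth is twice the message frequency.
BW = 2 * f_m = 2 * 33/10 kHz = 33/5 kHz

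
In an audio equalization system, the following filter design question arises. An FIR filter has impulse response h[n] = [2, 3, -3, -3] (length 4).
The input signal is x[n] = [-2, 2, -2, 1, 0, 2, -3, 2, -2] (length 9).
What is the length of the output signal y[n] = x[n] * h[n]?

For linear convolution, the output length is:
len(y) = len(x) + len(h) - 1 = 9 + 4 - 1 = 12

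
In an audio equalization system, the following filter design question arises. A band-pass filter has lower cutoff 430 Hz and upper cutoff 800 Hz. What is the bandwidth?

Bandwidth = f_high - f_low
= 800 Hz - 430 Hz = 370 Hz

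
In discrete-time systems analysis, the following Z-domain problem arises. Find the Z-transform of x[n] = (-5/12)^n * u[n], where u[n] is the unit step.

The Z-transform of a^n * u[n] is z/(z-a) for |z| > |a|.
Here a = -5/12, so X(z) = z/(z - (-5/12)) = 12z/(12z + 5)
ROC: |z| > 5/12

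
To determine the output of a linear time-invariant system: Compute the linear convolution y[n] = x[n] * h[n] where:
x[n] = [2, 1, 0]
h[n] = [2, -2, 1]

y[n] = sum_k x[k]*h[n-k]. Output length = len(x) + len(h) - 1 = 3 + 3 - 1 = 5.
y[0] = 2*2 = 4
y[1] = 1*2 + 2*-2 = -2
y[2] = 0*2 + 1*-2 + 2*1 = 0
y[3] = 0*-2 + 1*1 = 1
y[4] = 0*1 = 0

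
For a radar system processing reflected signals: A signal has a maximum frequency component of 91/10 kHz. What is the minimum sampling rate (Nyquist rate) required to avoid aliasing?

By the Nyquist-Shannon sampling theorem,
the minimum sampling rate (Nyquist rate) must be at least 2 * f_max.
Nyquist rate = 2 * 91/10 kHz = 91/5 kHz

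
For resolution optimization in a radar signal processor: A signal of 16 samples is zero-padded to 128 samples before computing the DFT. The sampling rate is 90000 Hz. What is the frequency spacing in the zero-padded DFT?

Original DFT: N = 16, resolution = f_s/N = 90000/16 = 5625 Hz
Zero-padded DFT: N = 128, resolution = f_s/N = 90000/128 = 5625/8 Hz
Zero-padding interpolates the spectrum (finer frequency grid)
but does NOT improve the true spectral resolution (ability to resolve close frequencies).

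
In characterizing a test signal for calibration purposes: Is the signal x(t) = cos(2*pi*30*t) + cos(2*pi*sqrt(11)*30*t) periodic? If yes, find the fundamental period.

f1 = 30 Hz, f2 = 30*sqrt(11) Hz
Ratio f2/f1 = sqrt(11), which is irrational.
Since the frequency ratio is irrational, no common period exists.
The signal is not periodic.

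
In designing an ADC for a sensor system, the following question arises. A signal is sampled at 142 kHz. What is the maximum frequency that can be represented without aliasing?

The maximum frequency that can be represented without aliasing
is the Nyquist frequency: f_max = f_s / 2 = 142 kHz / 2 = 71 kHz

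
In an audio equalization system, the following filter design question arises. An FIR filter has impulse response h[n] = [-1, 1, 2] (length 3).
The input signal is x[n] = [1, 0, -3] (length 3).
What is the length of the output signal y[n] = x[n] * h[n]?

For linear convolution, the output length is:
len(y) = len(x) + len(h) - 1 = 3 + 3 - 1 = 5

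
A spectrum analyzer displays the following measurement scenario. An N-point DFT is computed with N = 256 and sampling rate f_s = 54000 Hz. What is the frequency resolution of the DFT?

DFT frequency resolution = f_s / N
= 54000 / 256 = 3375/16 Hz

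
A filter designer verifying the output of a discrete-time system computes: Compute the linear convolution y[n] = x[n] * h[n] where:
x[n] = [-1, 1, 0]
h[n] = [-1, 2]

y[n] = sum_k x[k]*h[n-k]. Output length = len(x) + len(h) - 1 = 3 + 2 - 1 = 4.
y[0] = -1*-1 = 1
y[1] = 1*-1 + -1*2 = -3
y[2] = 0*-1 + 1*2 = 2
y[3] = 0*2 = 0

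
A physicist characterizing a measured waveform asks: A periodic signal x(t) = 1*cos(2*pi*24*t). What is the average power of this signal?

Average power of A*cos(wt) is A^2/2.
P = 1^2 / 2 = 1/2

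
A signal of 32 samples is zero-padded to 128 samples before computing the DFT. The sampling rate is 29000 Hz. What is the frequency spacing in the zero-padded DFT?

Original DFT: N = 32, resolution = f_s/N = 29000/32 = 3625/4 Hz
Zero-padded DFT: N = 128, resolution = f_s/N = 29000/128 = 3625/16 Hz
Zero-padding interpolates the spectrum (finer frequency grid)
but does NOT improve the true spectral resolution (ability to resolve close frequencies).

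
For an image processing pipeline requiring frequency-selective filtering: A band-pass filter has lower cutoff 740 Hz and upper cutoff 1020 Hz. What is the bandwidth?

Bandwidth = f_high - f_low
= 1020 Hz - 740 Hz = 280 Hz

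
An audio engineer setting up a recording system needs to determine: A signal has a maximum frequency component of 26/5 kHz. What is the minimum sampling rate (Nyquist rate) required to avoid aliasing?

By the Nyquist-Shannon sampling theorem,
the minimum sampling rate (Nyquist rate) must be at least 2 * f_max.
Nyquist rate = 2 * 26/5 kHz = 52/5 kHz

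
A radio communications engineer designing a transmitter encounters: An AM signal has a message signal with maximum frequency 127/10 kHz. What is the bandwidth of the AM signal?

In AM (double-sideband), the bandwidth is twice the message frequency.
BW = 2 * f_m = 2 * 127/10 kHz = 127/5 kHz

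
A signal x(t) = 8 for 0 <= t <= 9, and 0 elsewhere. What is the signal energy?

Energy = integral of |x(t)|^2 dt over the signal duration
= 8^2 * 9 = 64 * 9 = 576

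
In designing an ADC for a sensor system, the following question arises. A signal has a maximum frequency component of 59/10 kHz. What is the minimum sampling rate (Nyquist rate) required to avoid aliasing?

By the Nyquist-Shannon sampling theorem,
the minimum sampling rate (Nyquist rate) must be at least 2 * f_max.
Nyquist rate = 2 * 59/10 kHz = 59/5 kHz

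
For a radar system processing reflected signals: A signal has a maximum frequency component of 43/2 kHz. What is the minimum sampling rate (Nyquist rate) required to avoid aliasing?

By the Nyquist-Shannon sampling theorem,
the minimum sampling rate (Nyquist rate) must be at least 2 * f_max.
Nyquist rate = 2 * 43/2 kHz = 43 kHz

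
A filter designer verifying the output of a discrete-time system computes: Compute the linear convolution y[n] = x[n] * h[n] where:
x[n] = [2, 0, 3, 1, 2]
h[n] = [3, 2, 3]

y[n] = sum_k x[k]*h[n-k]. Output length = len(x) + len(h) - 1 = 5 + 3 - 1 = 7.
y[0] = 2*3 = 6
y[1] = 0*3 + 2*2 = 4
y[2] = 3*3 + 0*2 + 2*3 = 15
y[3] = 1*3 + 3*2 + 0*3 = 9
y[4] = 2*3 + 1*2 + 3*3 = 17
y[5] = 2*2 + 1*3 = 7
y[6] = 2*3 = 6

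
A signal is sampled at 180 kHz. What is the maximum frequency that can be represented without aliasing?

The maximum frequency that can be represented without aliasing
is the Nyquist frequency: f_max = f_s / 2 = 180 kHz / 2 = 90 kHz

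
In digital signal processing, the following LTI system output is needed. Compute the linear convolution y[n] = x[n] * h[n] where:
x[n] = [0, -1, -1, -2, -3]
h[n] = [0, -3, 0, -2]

y[n] = sum_k x[k]*h[n-k]. Output length = len(x) + len(h) - 1 = 5 + 4 - 1 = 8.
y[0] = 0*0 = 0
y[1] = -1*0 + 0*-3 = 0
y[2] = -1*0 + -1*-3 + 0*0 = 3
y[3] = -2*0 + -1*-3 + -1*0 + 0*-2 = 3
y[4] = -3*0 + -2*-3 + -1*0 + -1*-2 = 8
y[5] = -3*-3 + -2*0 + -1*-2 = 11
y[6] = -3*0 + -2*-2 = 4
y[7] = -3*-2 = 6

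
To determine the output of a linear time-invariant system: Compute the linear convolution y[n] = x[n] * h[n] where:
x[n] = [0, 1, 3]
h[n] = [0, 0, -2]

y[n] = sum_k x[k]*h[n-k]. Output length = len(x) + len(h) - 1 = 3 + 3 - 1 = 5.
y[0] = 0*0 = 0
y[1] = 1*0 + 0*0 = 0
y[2] = 3*0 + 1*0 + 0*-2 = 0
y[3] = 3*0 + 1*-2 = -2
y[4] = 3*-2 = -6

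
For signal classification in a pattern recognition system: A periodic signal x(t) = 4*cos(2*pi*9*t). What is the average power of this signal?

Average power of A*cos(wt) is A^2/2.
P = 4^2 / 2 = 16/2 = 8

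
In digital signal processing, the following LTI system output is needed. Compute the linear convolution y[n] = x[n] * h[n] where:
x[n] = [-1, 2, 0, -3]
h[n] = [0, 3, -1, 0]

y[n] = sum_k x[k]*h[n-k]. Output length = len(x) + len(h) - 1 = 4 + 4 - 1 = 7.
y[0] = -1*0 = 0
y[1] = 2*0 + -1*3 = -3
y[2] = 0*0 + 2*3 + -1*-1 = 7
y[3] = -3*0 + 0*3 + 2*-1 + -1*0 = -2
y[4] = -3*3 + 0*-1 + 2*0 = -9
y[5] = -3*-1 + 0*0 = 3
y[6] = -3*0 = 0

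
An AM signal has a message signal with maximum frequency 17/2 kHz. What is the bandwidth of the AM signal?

In AM (double-sideband), the bandwidth is twice the message frequency.
BW = 2 * f_m = 2 * 17/2 kHz = 17 kHz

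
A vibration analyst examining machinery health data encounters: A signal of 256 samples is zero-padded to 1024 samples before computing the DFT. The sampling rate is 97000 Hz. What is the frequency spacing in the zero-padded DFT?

Original DFT: N = 256, resolution = f_s/N = 97000/256 = 12125/32 Hz
Zero-padded DFT: N = 1024, resolution = f_s/N = 97000/1024 = 12125/128 Hz
Zero-padding interpolates the spectrum (finer frequency grid)
but does NOT improve the true spectral resolution (ability to resolve close frequencies).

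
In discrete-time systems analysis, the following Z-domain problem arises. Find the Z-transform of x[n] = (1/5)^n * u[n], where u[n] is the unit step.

The Z-transform of a^n * u[n] is z/(z-a) for |z| > |a|.
Here a = 1/5, so X(z) = z/(z - (1/5)) = 5z/(5z - 1)
ROC: |z| > 1/5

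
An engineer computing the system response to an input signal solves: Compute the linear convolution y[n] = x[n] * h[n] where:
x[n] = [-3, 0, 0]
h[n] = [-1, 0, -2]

y[n] = sum_k x[k]*h[n-k]. Output length = len(x) + len(h) - 1 = 3 + 3 - 1 = 5.
y[0] = -3*-1 = 3
y[1] = 0*-1 + -3*0 = 0
y[2] = 0*-1 + 0*0 + -3*-2 = 6
y[3] = 0*0 + 0*-2 = 0
y[4] = 0*-2 = 0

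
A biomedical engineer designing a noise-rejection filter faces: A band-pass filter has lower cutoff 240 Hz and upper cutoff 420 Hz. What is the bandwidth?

Bandwidth = f_high - f_low
= 420 Hz - 240 Hz = 180 Hz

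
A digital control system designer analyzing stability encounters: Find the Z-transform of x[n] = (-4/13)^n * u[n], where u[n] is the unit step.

The Z-transform of a^n * u[n] is z/(z-a) for |z| > |a|.
Here a = -4/13, so X(z) = z/(z - (-4/13)) = 13z/(13z + 4)
ROC: |z| > 4/13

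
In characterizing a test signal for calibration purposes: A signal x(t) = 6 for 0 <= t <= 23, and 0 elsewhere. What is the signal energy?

Energy = integral of |x(t)|^2 dt over the signal duration
= 6^2 * 23 = 36 * 23 = 828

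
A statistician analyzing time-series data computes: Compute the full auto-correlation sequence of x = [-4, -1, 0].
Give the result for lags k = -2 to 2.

r_xx[k] = sum_m x[m]*x[m+k], indexed from 0, for k = -2 to 2:
  r_xx[-2] = x[2]*x[0] = 0
  r_xx[-1] = x[1]*x[0] + x[2]*x[1] = 4
  r_xx[0] = x[0]*x[0] + x[1]*x[1] + x[2]*x[2] = 17
  r_xx[1] = x[0]*x[1] + x[1]*x[2] = 4
  r_xx[2] = x[0]*x[2] = 0
r_xx = [0, 4, 17, 4, 0]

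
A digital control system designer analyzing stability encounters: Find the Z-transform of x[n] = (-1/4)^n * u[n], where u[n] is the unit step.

The Z-transform of a^n * u[n] is z/(z-a) for |z| > |a|.
Here a = -1/4, so X(z) = z/(z - (-1/4)) = 4z/(4z + 1)
ROC: |z| > 1/4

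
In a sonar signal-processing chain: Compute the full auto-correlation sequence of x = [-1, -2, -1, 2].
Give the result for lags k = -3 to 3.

r_xx[k] = sum_m x[m]*x[m+k], indexed from 0, for k = -3 to 3:
  r_xx[-3] = x[3]*x[0] = -2
  r_xx[-2] = x[2]*x[0] + x[3]*x[1] = -3
  r_xx[-1] = x[1]*x[0] + x[2]*x[1] + x[3]*x[2] = 2
  r_xx[0] = x[0]*x[0] + x[1]*x[1] + x[2]*x[2] + x[3]*x[3] = 10
  r_xx[1] = x[0]*x[1] + x[1]*x[2] + x[2]*x[3] = 2
  r_xx[2] = x[0]*x[2] + x[1]*x[3] = -3
  r_xx[3] = x[0]*x[3] = -2
r_xx = [-2, -3, 2, 10, 2, -3, -2]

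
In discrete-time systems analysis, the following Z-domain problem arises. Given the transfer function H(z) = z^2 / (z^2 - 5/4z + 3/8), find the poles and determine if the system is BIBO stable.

Poles are roots of the denominator: z^2 - 5/4z + 3/8 = 0.
Quadratic formula: z = [-(-5/4) +/- sqrt((-5/4)^2 - 4*(3/8))] / 2
Discriminant = 25/16 - 3/2 = 1/16; sqrt = 1/4.
z = (5/4 +/- 1/4) / 2 => z = 3/4 or z = 1/2.
|p1| = 1/2, |p2| = 3/4.
For BIBO stability, all poles must lie inside the unit circle (|p| < 1).
System is STABLE since both |p| < 1.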